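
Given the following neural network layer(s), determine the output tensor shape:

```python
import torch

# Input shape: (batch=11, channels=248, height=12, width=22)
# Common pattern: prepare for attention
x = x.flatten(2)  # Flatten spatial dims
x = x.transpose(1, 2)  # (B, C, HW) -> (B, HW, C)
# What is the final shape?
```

Input: (11, 248, 12, 22) -> after flatten(2): (11, 248, 264) -> Output: (11, 264, 248)

Answer: (11, 264, 248)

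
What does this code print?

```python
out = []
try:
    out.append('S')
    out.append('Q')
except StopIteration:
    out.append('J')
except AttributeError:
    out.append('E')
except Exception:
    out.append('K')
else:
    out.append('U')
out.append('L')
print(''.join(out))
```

Execution trace: 'S' (try body) → 'Q' (try body, no exception) → 'U' (else) → 'L' (after the try/except). Output: SQUL

Answer: SQUL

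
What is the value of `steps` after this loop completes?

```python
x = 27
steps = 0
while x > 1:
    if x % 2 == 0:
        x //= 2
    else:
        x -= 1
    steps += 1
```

Steps to reduce 27 to 1
`steps` takes the values: 0 → 1 → 2 → 3 → 4 → 5 → 6 → 7

Answer: 7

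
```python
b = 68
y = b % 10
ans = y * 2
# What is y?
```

Trace:
`b = 68` → b = 68
`y = b % 10` → y = 8
`ans = y * 2` → ans = 16
So y = 8

Answer: 8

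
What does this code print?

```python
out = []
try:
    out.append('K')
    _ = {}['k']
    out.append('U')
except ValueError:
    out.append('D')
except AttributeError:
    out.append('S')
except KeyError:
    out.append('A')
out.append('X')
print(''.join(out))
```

Execution trace: 'K' (try body) → 'A' (except KeyError) → 'X' (after the try/except). Output: KAX

Answer: KAX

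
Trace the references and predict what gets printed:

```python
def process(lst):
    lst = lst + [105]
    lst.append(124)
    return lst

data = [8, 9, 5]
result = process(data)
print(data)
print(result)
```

Key concept: rebinding parameter vs mutation.
Step by step:
`data = [8, 9, 5]` → data = [8, 9, 5]
`result = process(data)` → result = [8, 9, 5, 105, 124]
`print(data)` → prints [8, 9, 5]
`print(result)` → prints [8, 9, 5, 105, 124]

Answer:
[8, 9, 5]
[8, 9, 5, 105, 124]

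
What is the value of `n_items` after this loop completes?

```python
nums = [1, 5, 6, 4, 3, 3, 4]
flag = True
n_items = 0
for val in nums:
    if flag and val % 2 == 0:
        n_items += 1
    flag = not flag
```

Count even values at even positions
`n_items` takes the values: 0 → 1 → 2

Answer: 2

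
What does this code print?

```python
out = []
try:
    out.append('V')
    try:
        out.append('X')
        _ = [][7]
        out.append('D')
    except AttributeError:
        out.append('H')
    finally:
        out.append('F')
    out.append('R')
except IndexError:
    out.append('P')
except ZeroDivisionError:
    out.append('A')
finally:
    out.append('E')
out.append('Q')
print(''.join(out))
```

Execution trace: 'V' (try body) → 'X' (inner try body) → 'F' (inner finally) → 'P' (except IndexError) → 'E' (finally) → 'Q' (after the try/except). Output: VXFPEQ

Answer: VXFPEQ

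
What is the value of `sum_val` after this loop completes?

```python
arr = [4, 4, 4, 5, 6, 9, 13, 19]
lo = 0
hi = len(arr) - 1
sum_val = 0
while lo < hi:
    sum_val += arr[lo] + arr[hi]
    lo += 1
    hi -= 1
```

Sum of pairs from ends
`sum_val` takes the values: 0 → 23 → 40 → 53 → 64

Answer: 64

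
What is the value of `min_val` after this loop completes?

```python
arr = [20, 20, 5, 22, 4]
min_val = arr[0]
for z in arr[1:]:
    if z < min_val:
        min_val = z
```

Minimum of [20, 20, 5, 22, 4]
`min_val` takes the values: 20 → 5 → 4

Answer: 4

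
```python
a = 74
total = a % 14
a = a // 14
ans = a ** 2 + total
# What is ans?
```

Trace:
`a = 74` → a = 74
`total = a % 14` → total = 4
`a = a // 14` → a = 5
`ans = a ** 2 + total` → ans = 29
So ans = 29

Answer: 29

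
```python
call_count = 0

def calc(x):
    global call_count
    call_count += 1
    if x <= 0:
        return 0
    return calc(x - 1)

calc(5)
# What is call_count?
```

Linear recursion stepping by 1: 6 calls from x=5 down to ≤0.

Answer: 6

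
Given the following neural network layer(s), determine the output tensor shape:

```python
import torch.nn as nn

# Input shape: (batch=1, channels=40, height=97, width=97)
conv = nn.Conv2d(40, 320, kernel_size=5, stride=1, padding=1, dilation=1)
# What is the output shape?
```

Input: (1, 40, 97, 97) -> Output: (1, 320, 95, 95)

Answer: (1, 320, 95, 95)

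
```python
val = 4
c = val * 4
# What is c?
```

Trace:
`val = 4` → val = 4
`c = val * 4` → c = 16
So c = 16

Answer: 16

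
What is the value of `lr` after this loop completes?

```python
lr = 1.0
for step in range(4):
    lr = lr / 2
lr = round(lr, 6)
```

Halving LR 4 times: 1 / 2^4
`lr` takes the values: 1.0 → 0.5 → 0.25 → 0.125 → 0.0625

Answer: 0.0625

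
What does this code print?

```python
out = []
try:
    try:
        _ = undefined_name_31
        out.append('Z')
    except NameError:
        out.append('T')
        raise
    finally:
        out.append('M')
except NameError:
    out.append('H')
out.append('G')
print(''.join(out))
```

Execution trace: 'T' (inner except NameError) → 'M' (inner finally) → 'H' (outer except NameError) → 'G' (after the try/except). Output: TMHG

Answer: TMHG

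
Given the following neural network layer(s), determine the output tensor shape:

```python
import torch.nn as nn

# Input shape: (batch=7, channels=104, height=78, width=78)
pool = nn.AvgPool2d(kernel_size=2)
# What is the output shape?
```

Input: (7, 104, 78, 78) -> Output: (7, 104, 39, 39)

Answer: (7, 104, 39, 39)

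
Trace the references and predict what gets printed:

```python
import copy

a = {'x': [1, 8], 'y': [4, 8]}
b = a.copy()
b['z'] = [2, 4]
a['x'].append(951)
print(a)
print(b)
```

Key concept: shallow copy of dict with mutable values.
Step by step:
`a = {'x': [1, 8], 'y': [4, 8]}` → a = {'x': [1, 8], 'y': [4, 8]}
`b = a.copy()` → b = {'x': [1, 8], 'y': [4, 8]}
`b['z'] = [2, 4]` → b = {'x': [1, 8], 'y': [4, 8], 'z': [2, 4]}
`a['x'].append(951)` → a = {'x': [1, 8, 951], 'y': [4, 8]}; b = {'x': [1, 8, 951], 'y': [4, 8], 'z': [2, 4]}
`print(a)` → prints {'x': [1, 8, 951], 'y': [4, 8]}
`print(b)` → prints {'x': [1, 8, 951], 'y': [4, 8], 'z': [2, 4]}

Answer:
{'x': [1, 8, 951], 'y': [4, 8]}
{'x': [1, 8, 951], 'y': [4, 8], 'z': [2, 4]}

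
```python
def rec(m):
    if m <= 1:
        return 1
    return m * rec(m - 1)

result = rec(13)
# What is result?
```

rec(13) = 13 * 12 * 11 * 10 * 9 * 8 * 7 * 6 * 5 * 4 * 3 * 2 * 1 = 6227020800

Answer: 6227020800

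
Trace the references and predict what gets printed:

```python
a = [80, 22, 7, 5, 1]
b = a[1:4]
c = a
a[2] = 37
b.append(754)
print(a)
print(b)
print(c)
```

Key concept: slice vs alias.
Step by step:
`a = [80, 22, 7, 5, 1]` → a = [80, 22, 7, 5, 1]
`b = a[1:4]` → b = [22, 7, 5]
`c = a` → c = [80, 22, 7, 5, 1] (same object as a)
`a[2] = 37` → a = [80, 22, 37, 5, 1] (same object as c); c = [80, 22, 37, 5, 1] (same object as a)
`b.append(754)` → b = [22, 7, 5, 754]
`print(a)` → prints [80, 22, 37, 5, 1]
`print(b)` → prints [22, 7, 5, 754]
`print(c)` → prints [80, 22, 37, 5, 1]

Answer:
[80, 22, 37, 5, 1]
[22, 7, 5, 754]
[80, 22, 37, 5, 1]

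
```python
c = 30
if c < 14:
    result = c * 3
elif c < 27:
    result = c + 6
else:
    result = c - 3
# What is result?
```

Trace:
`c = 30` → c = 30
`if c < 14: ...` → c < 14 is False, c < 27 is False, take else branch → result = 27
So result = 27

Answer: 27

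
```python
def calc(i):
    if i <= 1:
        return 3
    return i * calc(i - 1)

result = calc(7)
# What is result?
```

calc(7) = 7 * 6 * 5 * 4 * 3 * 2 * 3 = 15120

Answer: 15120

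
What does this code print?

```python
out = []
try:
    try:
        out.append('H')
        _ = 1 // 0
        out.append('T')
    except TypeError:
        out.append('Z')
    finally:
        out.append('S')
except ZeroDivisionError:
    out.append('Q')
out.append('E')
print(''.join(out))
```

Execution trace: 'H' (inner try body) → 'S' (inner finally) → 'Q' (outer except ZeroDivisionError) → 'E' (after the try/except). Output: HSQE

Answer: HSQE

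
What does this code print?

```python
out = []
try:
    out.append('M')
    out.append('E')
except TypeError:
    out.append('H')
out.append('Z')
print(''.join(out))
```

Execution trace: 'M' (try body) → 'E' (try body, no exception) → 'Z' (after the try/except). Output: MEZ

Answer: MEZ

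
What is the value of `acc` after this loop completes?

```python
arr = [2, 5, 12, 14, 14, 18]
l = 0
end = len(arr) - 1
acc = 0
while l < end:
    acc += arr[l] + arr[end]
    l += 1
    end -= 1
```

Sum of pairs from ends
`acc` takes the values: 0 → 20 → 39 → 65

Answer: 65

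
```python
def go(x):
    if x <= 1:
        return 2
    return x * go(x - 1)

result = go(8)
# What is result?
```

go(8) = 8 * 7 * 6 * 5 * 4 * 3 * 2 * 2 = 80640

Answer: 80640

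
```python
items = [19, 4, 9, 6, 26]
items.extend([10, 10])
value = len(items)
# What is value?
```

Trace:
`items = [19, 4, 9, 6, 26]` → items = [19, 4, 9, 6, 26]
`items.extend([10, 10])` → items = [19, 4, 9, 6, 26, 10, 10]
`value = len(items)` → value = 7
So value = 7

Answer: 7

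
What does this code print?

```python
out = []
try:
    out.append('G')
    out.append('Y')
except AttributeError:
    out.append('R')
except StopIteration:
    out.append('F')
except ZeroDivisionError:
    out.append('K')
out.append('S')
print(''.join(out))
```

Execution trace: 'G' (try body) → 'Y' (try body, no exception) → 'S' (after the try/except). Output: GYS

Answer: GYS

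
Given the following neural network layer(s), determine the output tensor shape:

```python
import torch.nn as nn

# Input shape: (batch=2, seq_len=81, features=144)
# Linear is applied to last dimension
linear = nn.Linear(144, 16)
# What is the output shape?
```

Input: (2, 81, 144) -> Output: (2, 81, 16)

Answer: (2, 81, 16)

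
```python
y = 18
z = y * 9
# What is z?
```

Trace:
`y = 18` → y = 18
`z = y * 9` → z = 162
So z = 162

Answer: 162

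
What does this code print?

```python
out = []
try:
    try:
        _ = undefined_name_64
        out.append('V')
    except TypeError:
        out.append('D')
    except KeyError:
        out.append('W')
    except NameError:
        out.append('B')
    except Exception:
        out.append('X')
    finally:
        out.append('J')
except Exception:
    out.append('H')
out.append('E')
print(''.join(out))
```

Execution trace: 'B' (inner except NameError) → 'J' (inner finally) → 'E' (after the try/except). Output: BJE

Answer: BJE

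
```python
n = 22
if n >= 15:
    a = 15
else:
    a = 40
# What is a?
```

Trace:
`n = 22` → n = 22
`if n >= 15: ...` → n >= 15 is True → a = 15
So a = 15

Answer: 15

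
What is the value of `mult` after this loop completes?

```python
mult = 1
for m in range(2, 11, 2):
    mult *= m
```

Product of even numbers 2 to 10
`mult` takes the values: 1 → 2 → 8 → 48 → 384 → 3840

Answer: 3840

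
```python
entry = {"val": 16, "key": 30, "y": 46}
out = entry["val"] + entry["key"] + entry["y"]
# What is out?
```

Trace:
`entry = {"val": 16, "key": 30, "y": 46}` → entry = {'val': 16, 'key': 30, 'y': 46}
`out = entry["val"] + entry["key"] + entry["y"]` → out = 92
So out = 92

Answer: 92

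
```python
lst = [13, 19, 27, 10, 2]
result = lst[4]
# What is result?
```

Trace:
`lst = [13, 19, 27, 10, 2]` → lst = [13, 19, 27, 10, 2]
`result = lst[4]` → result = 2
So result = 2

Answer: 2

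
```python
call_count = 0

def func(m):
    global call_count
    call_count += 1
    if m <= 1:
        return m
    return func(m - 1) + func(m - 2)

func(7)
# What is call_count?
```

Calls(m) = 1 + Calls(m-1) + Calls(m-2); Calls(0)=Calls(1)=1. For m=7 this gives 41.

Answer: 41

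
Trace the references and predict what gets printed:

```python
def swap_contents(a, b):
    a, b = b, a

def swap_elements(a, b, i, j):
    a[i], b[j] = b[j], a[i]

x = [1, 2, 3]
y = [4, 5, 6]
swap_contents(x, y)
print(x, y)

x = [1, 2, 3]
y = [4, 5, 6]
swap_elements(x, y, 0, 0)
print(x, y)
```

Key concept: parameter rebinding vs mutation.
Step by step:
`x = [1, 2, 3]` → x = [1, 2, 3]
`y = [4, 5, 6]` → y = [4, 5, 6]
`swap_contents(x, y)` → no visible change to tracked variables
`print(x, y)` → prints [1, 2, 3] [4, 5, 6]
`x = [1, 2, 3]` → x = [1, 2, 3]
`y = [4, 5, 6]` → y = [4, 5, 6]
`swap_elements(x, y, 0, 0)` → x = [4, 2, 3]; y = [1, 5, 6]
`print(x, y)` → prints [4, 2, 3] [1, 5, 6]

Answer:
[1, 2, 3] [4, 5, 6]
[4, 2, 3] [1, 5, 6]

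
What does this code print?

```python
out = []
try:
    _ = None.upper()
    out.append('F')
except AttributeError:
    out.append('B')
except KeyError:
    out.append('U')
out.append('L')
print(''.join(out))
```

Execution trace: 'B' (except AttributeError) → 'L' (after the try/except). Output: BL

Answer: BL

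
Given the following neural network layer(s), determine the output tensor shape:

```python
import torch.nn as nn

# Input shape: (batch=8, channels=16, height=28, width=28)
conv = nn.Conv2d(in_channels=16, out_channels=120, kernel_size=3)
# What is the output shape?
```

Input: (8, 16, 28, 28) -> Output: (8, 120, 26, 26)

Answer: (8, 120, 26, 26)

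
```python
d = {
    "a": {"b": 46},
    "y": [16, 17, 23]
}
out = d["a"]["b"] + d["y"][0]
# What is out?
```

Trace:
`d = { ...` → d = {'a': {'b': 46}, 'y': [16, 17, 23]}
`out = d["a"]["b"] + d["y"][0]` → out = 62
So out = 62

Answer: 62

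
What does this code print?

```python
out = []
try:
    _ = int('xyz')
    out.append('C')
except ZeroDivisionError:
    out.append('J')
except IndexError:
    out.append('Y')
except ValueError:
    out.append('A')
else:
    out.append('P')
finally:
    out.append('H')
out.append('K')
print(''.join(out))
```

Execution trace: 'A' (except ValueError) → 'H' (finally) → 'K' (after the try/except). Output: AHK

Answer: AHK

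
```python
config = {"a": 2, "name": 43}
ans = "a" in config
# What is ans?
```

Trace:
`config = {"a": 2, "name": 43}` → config = {'a': 2, 'name': 43}
`ans = "a" in config` → ans = True
So ans = True

Answer: True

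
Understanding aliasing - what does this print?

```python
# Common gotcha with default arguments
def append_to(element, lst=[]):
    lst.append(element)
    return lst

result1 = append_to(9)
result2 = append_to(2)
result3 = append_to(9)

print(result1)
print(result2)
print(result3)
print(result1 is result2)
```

Key concept: mutable default argument gotcha.
Step by step:
`result1 = append_to(9)` → result1 = [9]
`result2 = append_to(2)` → result1 = [9, 2] (same object as result2); result2 = [9, 2] (same object as result1)
`result3 = append_to(9)` → result1 = [9, 2, 9] (same object as result2, result3); result2 = [9, 2, 9] (same object as result1, result3); result3 = [9, 2, 9] (same object as result1, result2)
`print(result1)` → prints [9, 2, 9]
`print(result2)` → prints [9, 2, 9]
`print(result3)` → prints [9, 2, 9]
`print(result1 is result2)` → prints True

Answer:
[9, 2, 9]
[9, 2, 9]
[9, 2, 9]
True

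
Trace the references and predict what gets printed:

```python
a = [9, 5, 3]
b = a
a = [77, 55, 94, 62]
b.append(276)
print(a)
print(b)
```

Key concept: rebinding vs mutation: a is rebound to a new list, b still points at the original.
Step by step:
`a = [9, 5, 3]` → a = [9, 5, 3]
`b = a` → b = [9, 5, 3] (same object as a)
`a = [77, 55, 94, 62]` → a = [77, 55, 94, 62]
`b.append(276)` → b = [9, 5, 3, 276]
`print(a)` → prints [77, 55, 94, 62]
`print(b)` → prints [9, 5, 3, 276]

Answer:
[77, 55, 94, 62]
[9, 5, 3, 276]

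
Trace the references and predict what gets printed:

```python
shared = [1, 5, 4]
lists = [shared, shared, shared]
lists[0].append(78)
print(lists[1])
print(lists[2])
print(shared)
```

Key concept: list of same reference.
Step by step:
`shared = [1, 5, 4]` → shared = [1, 5, 4]
`lists = [shared, shared, shared]` → lists = [[1, 5, 4], [1, 5, 4], [1, 5, 4]]
`lists[0].append(78)` → shared = [1, 5, 4, 78]; lists = [[1, 5, 4, 78], [1, 5, 4, 78], [1, 5, 4, 78]]
`print(lists[1])` → prints [1, 5, 4, 78]
`print(lists[2])` → prints [1, 5, 4, 78]
`print(shared)` → prints [1, 5, 4, 78]

Answer:
[1, 5, 4, 78]
[1, 5, 4, 78]
[1, 5, 4, 78]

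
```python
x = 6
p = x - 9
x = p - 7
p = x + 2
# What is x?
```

Trace:
`x = 6` → x = 6
`p = x - 9` → p = -3
`x = p - 7` → x = -10
`p = x + 2` → p = -8
So x = -10

Answer: -10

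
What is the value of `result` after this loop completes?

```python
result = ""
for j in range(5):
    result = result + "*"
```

Repeat '*' 5 times
`result` takes the values: "" → "*" → "**" → "***" → "****" → "*****"

Answer: "*****"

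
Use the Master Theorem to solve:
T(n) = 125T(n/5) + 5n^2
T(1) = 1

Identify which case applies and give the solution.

a=125, b=5, f(n)=5n^2. log_5(125) = 3. Since c=2 < 3, Case 1 applies: T(n) = Θ(n^log_b(a)) = O(n^3).

Answer: O(n^3) - Case 1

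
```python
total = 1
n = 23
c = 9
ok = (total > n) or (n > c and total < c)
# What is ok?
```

Trace:
`total = 1` → total = 1
`n = 23` → n = 23
`c = 9` → c = 9
`ok = (total > n) or (n > c and total < c)` → ok = True
So ok = True

Answer: True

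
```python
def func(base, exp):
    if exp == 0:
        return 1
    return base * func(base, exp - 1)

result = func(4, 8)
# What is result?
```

func(4, 8) = 4 * 4 * 4 * 4 * 4 * 4 * 4 * 4 = 65536

Answer: 65536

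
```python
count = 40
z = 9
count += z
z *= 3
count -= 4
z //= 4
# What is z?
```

Trace:
`count = 40` → count = 40
`z = 9` → z = 9
`count += z` → count = 49
`z *= 3` → z = 27
`count -= 4` → count = 45
`z //= 4` → z = 6
So z = 6

Answer: 6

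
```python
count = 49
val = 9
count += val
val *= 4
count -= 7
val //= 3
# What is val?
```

Trace:
`count = 49` → count = 49
`val = 9` → val = 9
`count += val` → count = 58
`val *= 4` → val = 36
`count -= 7` → count = 51
`val //= 3` → val = 12
So val = 12

Answer: 12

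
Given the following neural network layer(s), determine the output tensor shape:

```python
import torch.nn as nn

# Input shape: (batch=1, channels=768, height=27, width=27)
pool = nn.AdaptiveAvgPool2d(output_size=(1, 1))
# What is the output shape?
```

Input: (1, 768, 27, 27) -> Output: (1, 768, 1, 1)

Answer: (1, 768, 1, 1)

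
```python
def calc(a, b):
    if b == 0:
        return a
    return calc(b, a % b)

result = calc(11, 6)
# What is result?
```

calc(11, 6) -> calc(6, 5) -> calc(5, 1) -> calc(1, 0) -> 1

Answer: 1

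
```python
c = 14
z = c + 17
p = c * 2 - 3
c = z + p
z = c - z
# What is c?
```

Trace:
`c = 14` → c = 14
`z = c + 17` → z = 31
`p = c * 2 - 3` → p = 25
`c = z + p` → c = 56
`z = c - z` → z = 25
So c = 56

Answer: 56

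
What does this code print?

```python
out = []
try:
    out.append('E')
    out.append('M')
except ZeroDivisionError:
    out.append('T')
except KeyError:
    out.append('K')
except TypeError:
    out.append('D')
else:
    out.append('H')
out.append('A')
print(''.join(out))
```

Execution trace: 'E' (try body) → 'M' (try body, no exception) → 'H' (else) → 'A' (after the try/except). Output: EMHA

Answer: EMHA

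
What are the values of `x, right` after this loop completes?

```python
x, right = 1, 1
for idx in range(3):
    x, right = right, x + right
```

Fibonacci: after 3 iterations
`x, right` takes the values: (1, 1) → (1, 2) → (2, 3) → (3, 5)

Answer: 3, 5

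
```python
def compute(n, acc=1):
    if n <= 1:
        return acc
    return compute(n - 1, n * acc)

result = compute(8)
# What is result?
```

Accumulator trace (n, acc): (8, 1) -> (7, 8) -> (6, 56) -> (5, 336) -> (4, 1680) -> (3, 6720) -> (2, 20160) -> (1, 40320) -> return 40320

Answer: 40320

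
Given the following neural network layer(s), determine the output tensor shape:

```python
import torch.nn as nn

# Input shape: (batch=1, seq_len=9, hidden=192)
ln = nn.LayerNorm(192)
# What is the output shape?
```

Input: (1, 9, 192) -> Output: (1, 9, 192)

Answer: (1, 9, 192)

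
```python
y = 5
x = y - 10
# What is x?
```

Trace:
`y = 5` → y = 5
`x = y - 10` → x = -5
So x = -5

Answer: -5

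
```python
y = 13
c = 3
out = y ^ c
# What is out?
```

Trace:
`y = 13` → y = 13
`c = 3` → c = 3
`out = y ^ c` → out = 14
So out = 14

Answer: 14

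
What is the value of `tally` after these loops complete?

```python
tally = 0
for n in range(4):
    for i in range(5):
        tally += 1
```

4 * 5 = 20
`tally` takes the values: 0 → 1 → 2 → 3 → 4 → 5 → 6 → 7 → 8 → 9 → 10 → 11 → 12 → 13 → 14 → 15 → 16 → 17 → 18 → 19 → 20

Answer: 20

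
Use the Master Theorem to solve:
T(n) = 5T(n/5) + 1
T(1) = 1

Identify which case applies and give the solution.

a=5, b=5, f(n)=1. log_5(5) = 1. Since c=0 < 1, Case 1 applies: T(n) = Θ(n^log_b(a)) = O(n).

Answer: O(n) - Case 1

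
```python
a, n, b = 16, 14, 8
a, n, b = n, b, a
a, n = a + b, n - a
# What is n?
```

Trace:
`a, n, b = 16, 14, 8` → a = 16; n = 14; b = 8
`a, n, b = n, b, a` → a = 14; n = 8; b = 16
`a, n = a + b, n - a` → a = 30; n = -6
So n = -6

Answer: -6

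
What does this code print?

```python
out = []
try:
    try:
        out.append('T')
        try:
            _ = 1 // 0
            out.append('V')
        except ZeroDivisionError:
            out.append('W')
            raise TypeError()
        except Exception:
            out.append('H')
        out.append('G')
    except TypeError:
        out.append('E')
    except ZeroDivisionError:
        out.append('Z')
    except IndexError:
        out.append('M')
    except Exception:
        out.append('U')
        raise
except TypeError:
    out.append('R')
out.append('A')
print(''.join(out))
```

Execution trace: 'T' (try body) → 'W' (inner except ZeroDivisionError) → 'E' (except TypeError) → 'A' (after the try/except). Output: TWEA

Answer: TWEA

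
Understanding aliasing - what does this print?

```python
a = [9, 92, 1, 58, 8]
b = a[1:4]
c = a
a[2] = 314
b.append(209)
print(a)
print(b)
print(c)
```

Key concept: slice vs alias.
Step by step:
`a = [9, 92, 1, 58, 8]` → a = [9, 92, 1, 58, 8]
`b = a[1:4]` → b = [92, 1, 58]
`c = a` → c = [9, 92, 1, 58, 8] (same object as a)
`a[2] = 314` → a = [9, 92, 314, 58, 8] (same object as c); c = [9, 92, 314, 58, 8] (same object as a)
`b.append(209)` → b = [92, 1, 58, 209]
`print(a)` → prints [9, 92, 314, 58, 8]
`print(b)` → prints [92, 1, 58, 209]
`print(c)` → prints [9, 92, 314, 58, 8]

Answer:
[9, 92, 314, 58, 8]
[92, 1, 58, 209]
[9, 92, 314, 58, 8]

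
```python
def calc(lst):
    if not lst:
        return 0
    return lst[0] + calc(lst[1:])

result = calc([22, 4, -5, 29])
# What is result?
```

22 + 4 + (-5) + 29 + 0 = 50

Answer: 50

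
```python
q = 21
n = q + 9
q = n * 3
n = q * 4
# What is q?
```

Trace:
`q = 21` → q = 21
`n = q + 9` → n = 30
`q = n * 3` → q = 90
`n = q * 4` → n = 360
So q = 90

Answer: 90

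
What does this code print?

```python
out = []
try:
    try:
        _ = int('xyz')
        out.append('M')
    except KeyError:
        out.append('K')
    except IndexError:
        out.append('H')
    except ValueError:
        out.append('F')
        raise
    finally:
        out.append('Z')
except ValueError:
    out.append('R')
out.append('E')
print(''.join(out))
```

Execution trace: 'F' (inner except ValueError) → 'Z' (inner finally) → 'R' (outer except ValueError) → 'E' (after the try/except). Output: FZRE

Answer: FZRE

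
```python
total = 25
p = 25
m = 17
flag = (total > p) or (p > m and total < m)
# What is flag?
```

Trace:
`total = 25` → total = 25
`p = 25` → p = 25
`m = 17` → m = 17
`flag = (total > p) or (p > m and total < m)` → flag = False
So flag = False

Answer: False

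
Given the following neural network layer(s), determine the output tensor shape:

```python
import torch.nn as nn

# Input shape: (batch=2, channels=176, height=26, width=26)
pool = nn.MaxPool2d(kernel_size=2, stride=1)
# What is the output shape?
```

Input: (2, 176, 26, 26) -> Output: (2, 176, 25, 25)

Answer: (2, 176, 25, 25)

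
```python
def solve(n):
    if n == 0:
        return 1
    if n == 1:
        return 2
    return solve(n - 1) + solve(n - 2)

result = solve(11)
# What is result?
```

Build up from base cases: solve(0)=1, solve(1)=2, solve(2)=3, solve(3)=5, solve(4)=8, solve(5)=13, solve(6)=21, ..., solve(11)=233

Answer: 233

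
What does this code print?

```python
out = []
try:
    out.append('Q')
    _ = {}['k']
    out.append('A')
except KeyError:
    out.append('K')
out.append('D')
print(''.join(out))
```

Execution trace: 'Q' (try body) → 'K' (except KeyError) → 'D' (after the try/except). Output: QKD

Answer: QKD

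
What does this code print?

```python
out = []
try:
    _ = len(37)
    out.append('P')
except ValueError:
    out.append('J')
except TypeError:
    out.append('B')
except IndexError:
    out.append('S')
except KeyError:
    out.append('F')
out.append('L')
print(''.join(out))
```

Execution trace: 'B' (except TypeError) → 'L' (after the try/except). Output: BL

Answer: BL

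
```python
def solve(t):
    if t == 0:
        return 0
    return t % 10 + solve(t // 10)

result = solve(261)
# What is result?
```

Sum of digits of 261: 1 + 6 + 2 = 9

Answer: 9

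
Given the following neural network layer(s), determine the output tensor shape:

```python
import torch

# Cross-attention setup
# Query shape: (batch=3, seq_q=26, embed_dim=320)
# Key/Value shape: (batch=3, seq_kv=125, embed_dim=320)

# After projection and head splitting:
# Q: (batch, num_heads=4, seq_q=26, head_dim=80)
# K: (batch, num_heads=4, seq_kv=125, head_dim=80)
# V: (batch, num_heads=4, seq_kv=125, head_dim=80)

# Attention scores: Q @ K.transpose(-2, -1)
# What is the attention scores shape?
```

Input: (3, 26, 320) -> Output: (3, 4, 26, 125)

Answer: (3, 4, 26, 125)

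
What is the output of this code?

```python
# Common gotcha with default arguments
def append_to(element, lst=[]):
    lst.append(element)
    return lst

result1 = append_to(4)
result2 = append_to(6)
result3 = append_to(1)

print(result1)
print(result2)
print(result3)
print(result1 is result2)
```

Key concept: mutable default argument gotcha.
Step by step:
`result1 = append_to(4)` → result1 = [4]
`result2 = append_to(6)` → result1 = [4, 6] (same object as result2); result2 = [4, 6] (same object as result1)
`result3 = append_to(1)` → result1 = [4, 6, 1] (same object as result2, result3); result2 = [4, 6, 1] (same object as result1, result3); result3 = [4, 6, 1] (same object as result1, result2)
`print(result1)` → prints [4, 6, 1]
`print(result2)` → prints [4, 6, 1]
`print(result3)` → prints [4, 6, 1]
`print(result1 is result2)` → prints True

Answer:
[4, 6, 1]
[4, 6, 1]
[4, 6, 1]
True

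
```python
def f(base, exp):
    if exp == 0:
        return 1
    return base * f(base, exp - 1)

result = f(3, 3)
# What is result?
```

f(3, 3) = 3 * 3 * 3 = 27

Answer: 27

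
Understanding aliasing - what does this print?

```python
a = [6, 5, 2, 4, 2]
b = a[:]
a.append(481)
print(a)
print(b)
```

Key concept: slice [:] creates copy.
Step by step:
`a = [6, 5, 2, 4, 2]` → a = [6, 5, 2, 4, 2]
`b = a[:]` → b = [6, 5, 2, 4, 2]
`a.append(481)` → a = [6, 5, 2, 4, 2, 481]
`print(a)` → prints [6, 5, 2, 4, 2, 481]
`print(b)` → prints [6, 5, 2, 4, 2]

Answer:
[6, 5, 2, 4, 2, 481]
[6, 5, 2, 4, 2]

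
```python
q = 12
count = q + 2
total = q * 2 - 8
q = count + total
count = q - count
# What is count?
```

Trace:
`q = 12` → q = 12
`count = q + 2` → count = 14
`total = q * 2 - 8` → total = 16
`q = count + total` → q = 30
`count = q - count` → count = 16
So count = 16

Answer: 16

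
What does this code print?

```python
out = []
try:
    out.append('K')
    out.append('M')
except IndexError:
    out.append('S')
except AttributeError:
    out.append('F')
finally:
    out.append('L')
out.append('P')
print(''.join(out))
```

Execution trace: 'K' (try body) → 'M' (try body, no exception) → 'L' (finally) → 'P' (after the try/except). Output: KMLP

Answer: KMLP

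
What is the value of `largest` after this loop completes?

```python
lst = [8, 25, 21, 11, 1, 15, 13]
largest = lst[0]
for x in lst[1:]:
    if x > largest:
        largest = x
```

Maximum of [8, 25, 21, 11, 1, 15, 13]
`largest` takes the values: 8 → 25

Answer: 25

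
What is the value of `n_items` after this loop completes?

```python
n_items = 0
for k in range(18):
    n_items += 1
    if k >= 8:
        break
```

Loop breaks when k reaches 8, n_items is 9
`n_items` takes the values: 0 → 1 → 2 → 3 → 4 → 5 → 6 → 7 → 8 → 9

Answer: 9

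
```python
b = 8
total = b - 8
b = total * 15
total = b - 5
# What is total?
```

Trace:
`b = 8` → b = 8
`total = b - 8` → total = 0
`b = total * 15` → b = 0
`total = b - 5` → total = -5
So total = -5

Answer: -5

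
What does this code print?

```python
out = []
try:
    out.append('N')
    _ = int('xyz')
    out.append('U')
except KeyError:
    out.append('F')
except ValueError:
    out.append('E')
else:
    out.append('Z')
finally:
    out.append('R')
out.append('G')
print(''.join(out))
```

Execution trace: 'N' (try body) → 'E' (except ValueError) → 'R' (finally) → 'G' (after the try/except). Output: NERG

Answer: NERG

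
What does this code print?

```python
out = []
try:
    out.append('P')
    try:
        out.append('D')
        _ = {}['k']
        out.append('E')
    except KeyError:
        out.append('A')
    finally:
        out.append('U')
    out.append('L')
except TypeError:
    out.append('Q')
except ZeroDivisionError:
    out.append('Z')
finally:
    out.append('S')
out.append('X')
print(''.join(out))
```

Execution trace: 'P' (try body) → 'D' (inner try body) → 'A' (inner except KeyError) → 'U' (inner finally) → 'L' (try body, no exception) → 'S' (finally) → 'X' (after the try/except). Output: PDAULSX

Answer: PDAULSX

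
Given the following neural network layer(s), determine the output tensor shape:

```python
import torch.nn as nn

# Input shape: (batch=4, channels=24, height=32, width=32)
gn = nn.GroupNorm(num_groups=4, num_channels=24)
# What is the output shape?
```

Input: (4, 24, 32, 32) -> Output: (4, 24, 32, 32)

Answer: (4, 24, 32, 32)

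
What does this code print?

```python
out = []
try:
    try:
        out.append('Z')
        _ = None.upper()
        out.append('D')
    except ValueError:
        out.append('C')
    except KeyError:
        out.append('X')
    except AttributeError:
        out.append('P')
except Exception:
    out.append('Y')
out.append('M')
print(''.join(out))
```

Execution trace: 'Z' (inner try body) → 'P' (inner except AttributeError) → 'M' (after the try/except). Output: ZPM

Answer: ZPM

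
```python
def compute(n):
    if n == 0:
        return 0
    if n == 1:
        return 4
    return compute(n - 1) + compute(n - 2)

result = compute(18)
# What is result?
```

Build up from base cases: compute(0)=0, compute(1)=4, compute(2)=4, compute(3)=8, compute(4)=12, compute(5)=20, compute(6)=32, ..., compute(18)=10336

Answer: 10336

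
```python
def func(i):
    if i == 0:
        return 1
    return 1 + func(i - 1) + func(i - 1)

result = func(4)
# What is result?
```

func(i) = 1 + 2·func(i-1), func(0)=1. Closed form: (1+1)·2^4 - 1 = 31.

Answer: 31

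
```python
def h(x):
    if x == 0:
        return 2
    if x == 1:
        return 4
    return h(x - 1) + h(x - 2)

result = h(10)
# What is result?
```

Build up from base cases: h(0)=2, h(1)=4, h(2)=6, h(3)=10, h(4)=16, h(5)=26, h(6)=42, ..., h(10)=288

Answer: 288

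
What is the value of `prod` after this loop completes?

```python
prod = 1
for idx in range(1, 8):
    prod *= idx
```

7! = 5040
`prod` takes the values: 1 → 2 → 6 → 24 → 120 → 720 → 5040

Answer: 5040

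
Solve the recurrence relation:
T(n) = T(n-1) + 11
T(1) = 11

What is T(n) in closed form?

Unrolling: T(n) = T(1) + 11·(n-1) = 11 + 11(n-1) = 11n.

Answer: T(n) = 11n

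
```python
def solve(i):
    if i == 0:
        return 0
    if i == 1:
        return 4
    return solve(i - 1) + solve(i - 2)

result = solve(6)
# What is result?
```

Build up from base cases: solve(0)=0, solve(1)=4, solve(2)=4, solve(3)=8, solve(4)=12, solve(5)=20, solve(6)=32

Answer: 32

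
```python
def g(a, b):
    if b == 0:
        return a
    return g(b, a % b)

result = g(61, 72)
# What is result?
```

g(61, 72) -> g(72, 61) -> g(61, 11) -> g(11, 6) -> g(6, 5) -> g(5, 1) -> g(1, 0) -> 1

Answer: 1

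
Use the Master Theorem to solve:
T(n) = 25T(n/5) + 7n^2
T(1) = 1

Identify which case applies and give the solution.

a=25, b=5, f(n)=7n^2. log_5(25) = 2. Since c=2 = 2, Case 2 applies: T(n) = Θ(n^log_b(a) · log n) = O(n^2 log n).

Answer: O(n^2 log n) - Case 2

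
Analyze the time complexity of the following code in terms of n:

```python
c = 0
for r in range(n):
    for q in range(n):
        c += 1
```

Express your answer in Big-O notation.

Each loop level contributes: n × n. Multiplying the contributions gives O(n^2).

Answer: O(n^2)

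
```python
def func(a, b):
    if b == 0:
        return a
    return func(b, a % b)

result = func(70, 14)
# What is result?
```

func(70, 14) -> func(14, 0) -> 14

Answer: 14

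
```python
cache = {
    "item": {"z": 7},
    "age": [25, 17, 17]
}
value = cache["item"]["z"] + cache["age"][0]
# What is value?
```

Trace:
`cache = { ...` → cache = {'item': {'z': 7}, 'age': [25, 17, 17]}
`value = cache["item"]["z"] + cache["age"][0]` → value = 32
So value = 32

Answer: 32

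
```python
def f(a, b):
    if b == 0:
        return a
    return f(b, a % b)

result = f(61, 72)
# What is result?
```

f(61, 72) -> f(72, 61) -> f(61, 11) -> f(11, 6) -> f(6, 5) -> f(5, 1) -> f(1, 0) -> 1

Answer: 1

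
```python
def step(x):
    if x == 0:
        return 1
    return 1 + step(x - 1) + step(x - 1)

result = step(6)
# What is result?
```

step(x) = 1 + 2·step(x-1), step(0)=1. Closed form: (1+1)·2^6 - 1 = 127.

Answer: 127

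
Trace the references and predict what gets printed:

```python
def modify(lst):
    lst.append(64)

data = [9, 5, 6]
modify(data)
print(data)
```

Key concept: function modifies passed list.
Step by step:
`data = [9, 5, 6]` → data = [9, 5, 6]
`modify(data)` → data = [9, 5, 6, 64]
`print(data)` → prints [9, 5, 6, 64]

Answer: [9, 5, 6, 64]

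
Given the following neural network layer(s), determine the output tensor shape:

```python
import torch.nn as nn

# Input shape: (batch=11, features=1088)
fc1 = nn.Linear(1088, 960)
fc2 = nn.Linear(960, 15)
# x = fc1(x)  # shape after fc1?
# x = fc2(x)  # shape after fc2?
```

Input: (11, 1088) -> after fc1: (11, 960) -> Output: (11, 15)

Answer: (11, 15)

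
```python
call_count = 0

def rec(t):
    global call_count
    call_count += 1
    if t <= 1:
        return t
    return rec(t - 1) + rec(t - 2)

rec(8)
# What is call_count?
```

Calls(t) = 1 + Calls(t-1) + Calls(t-2); Calls(0)=Calls(1)=1. For t=8 this gives 67.

Answer: 67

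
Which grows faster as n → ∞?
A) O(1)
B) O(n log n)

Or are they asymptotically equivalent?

O(1) vs O(n log n): Higher order terms dominate.

Answer: B) O(n log n) grows faster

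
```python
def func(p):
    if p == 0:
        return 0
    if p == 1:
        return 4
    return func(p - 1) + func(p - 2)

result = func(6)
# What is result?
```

Build up from base cases: func(0)=0, func(1)=4, func(2)=4, func(3)=8, func(4)=12, func(5)=20, func(6)=32

Answer: 32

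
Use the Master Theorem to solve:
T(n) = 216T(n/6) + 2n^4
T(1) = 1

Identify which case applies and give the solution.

a=216, b=6, f(n)=2n^4. log_6(216) = 3. Since c=4 > 3 and the regularity condition holds (216(n/6)^4 = (216/6^4)n^4 with 216/6^4 < 1), Case 3 applies: T(n) = Θ(f(n)) = O(n^4).

Answer: O(n^4) - Case 3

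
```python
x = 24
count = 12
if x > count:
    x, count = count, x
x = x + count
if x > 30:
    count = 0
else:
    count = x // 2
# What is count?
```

Trace:
`x = 24` → x = 24
`count = 12` → count = 12
`if x > count: ...` → x > count is True → x = 12; count = 24
`x = x + count` → x = 36
`if x > 30: ...` → x > 30 is True → count = 0
So count = 0

Answer: 0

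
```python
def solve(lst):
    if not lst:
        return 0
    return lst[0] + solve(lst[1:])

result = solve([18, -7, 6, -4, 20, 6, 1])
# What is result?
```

18 + (-7) + 6 + (-4) + 20 + 6 + 1 + 0 = 40

Answer: 40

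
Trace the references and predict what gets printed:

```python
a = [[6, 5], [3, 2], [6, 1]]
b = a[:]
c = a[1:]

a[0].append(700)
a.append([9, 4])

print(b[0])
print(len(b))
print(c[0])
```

Key concept: slice with nested mutation.
Step by step:
`a = [[6, 5], [3, 2], [6, 1]]` → a = [[6, 5], [3, 2], [6, 1]]
`b = a[:]` → b = [[6, 5], [3, 2], [6, 1]]
`c = a[1:]` → c = [[3, 2], [6, 1]]
`a[0].append(700)` → a = [[6, 5, 700], [3, 2], [6, 1]]; b = [[6, 5, 700], [3, 2], [6, 1]]
`a.append([9, 4])` → a = [[6, 5, 700], [3, 2], [6, 1], [9, 4]]
`print(b[0])` → prints [6, 5, 700]
`print(len(b))` → prints 3
`print(c[0])` → prints [3, 2]

Answer:
[6, 5, 700]
3
[3, 2]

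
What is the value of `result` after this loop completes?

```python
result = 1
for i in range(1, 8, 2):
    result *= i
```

Product of 1, 3, 5, ... up to 7
`result` takes the values: 1 → 3 → 15 → 105

Answer: 105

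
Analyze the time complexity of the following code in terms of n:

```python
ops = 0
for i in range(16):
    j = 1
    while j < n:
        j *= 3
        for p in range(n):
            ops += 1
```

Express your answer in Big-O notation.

Each loop level contributes: 1 × log n × n. Multiplying the contributions gives O(n log n).

Answer: O(n log n)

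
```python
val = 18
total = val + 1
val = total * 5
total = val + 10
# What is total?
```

Trace:
`val = 18` → val = 18
`total = val + 1` → total = 19
`val = total * 5` → val = 95
`total = val + 10` → total = 105
So total = 105

Answer: 105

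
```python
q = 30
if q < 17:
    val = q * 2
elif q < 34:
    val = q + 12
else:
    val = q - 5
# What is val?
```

Trace:
`q = 30` → q = 30
`if q < 17: ...` → q < 17 is False, q < 34 is True → val = 42
So val = 42

Answer: 42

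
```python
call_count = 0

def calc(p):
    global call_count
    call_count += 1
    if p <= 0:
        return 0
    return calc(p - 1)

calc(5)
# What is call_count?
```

Linear recursion stepping by 1: 6 calls from p=5 down to ≤0.

Answer: 6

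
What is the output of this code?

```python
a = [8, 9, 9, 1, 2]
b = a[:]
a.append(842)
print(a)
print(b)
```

Key concept: slice [:] creates copy.
Step by step:
`a = [8, 9, 9, 1, 2]` → a = [8, 9, 9, 1, 2]
`b = a[:]` → b = [8, 9, 9, 1, 2]
`a.append(842)` → a = [8, 9, 9, 1, 2, 842]
`print(a)` → prints [8, 9, 9, 1, 2, 842]
`print(b)` → prints [8, 9, 9, 1, 2]

Answer:
[8, 9, 9, 1, 2, 842]
[8, 9, 9, 1, 2]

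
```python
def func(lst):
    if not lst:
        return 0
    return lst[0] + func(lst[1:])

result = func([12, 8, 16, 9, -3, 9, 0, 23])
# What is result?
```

12 + 8 + 16 + 9 + (-3) + 9 + 0 + 23 + 0 = 74

Answer: 74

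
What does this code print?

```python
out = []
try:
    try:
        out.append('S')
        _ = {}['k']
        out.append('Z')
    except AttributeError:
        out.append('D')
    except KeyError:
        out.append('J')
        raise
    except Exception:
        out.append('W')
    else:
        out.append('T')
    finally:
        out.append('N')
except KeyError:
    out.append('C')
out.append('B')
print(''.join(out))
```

Execution trace: 'S' (inner try body) → 'J' (inner except KeyError) → 'N' (inner finally) → 'C' (outer except KeyError) → 'B' (after the try/except). Output: SJNCB

Answer: SJNCB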